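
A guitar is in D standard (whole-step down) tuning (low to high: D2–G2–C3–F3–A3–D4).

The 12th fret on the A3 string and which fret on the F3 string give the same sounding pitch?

16

Fret 12 on A3 is MIDI 57 + 12 = 69 (A4). On the F3 string (open MIDI 53), that pitch is 69 − 53 = fret 16.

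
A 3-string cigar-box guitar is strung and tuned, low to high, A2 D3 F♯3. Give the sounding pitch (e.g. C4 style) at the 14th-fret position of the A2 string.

The open A2 string plus 14 semitones: A–A#–B–C–…–A–A#–B.
The walk passes from B into C once, so the octave number goes from 2 to 3.

B3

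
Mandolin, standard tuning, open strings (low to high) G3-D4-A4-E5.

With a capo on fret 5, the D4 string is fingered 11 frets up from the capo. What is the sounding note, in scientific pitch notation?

F#5

The capo raises the open D4 by 5 semitones to G4; fretting 11 more gives D4 + 5 + 11 = D4 + 16 semitones = F#5.
(Also written Gb.)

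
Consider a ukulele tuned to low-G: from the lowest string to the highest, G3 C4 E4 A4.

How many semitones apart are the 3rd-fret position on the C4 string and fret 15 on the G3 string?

C4 at fret 3 → D#4 (MIDI 63); G3 at fret 15 → A#4 (MIDI 70).
63 − 70 = -7, so the two pitches are 7 semitones apart, with A#4 the higher.

7 semitones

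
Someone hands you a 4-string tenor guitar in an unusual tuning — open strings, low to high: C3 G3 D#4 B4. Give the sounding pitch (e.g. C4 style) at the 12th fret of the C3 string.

C4

C3 is MIDI 48. Adding 12 gives 60, which is C4.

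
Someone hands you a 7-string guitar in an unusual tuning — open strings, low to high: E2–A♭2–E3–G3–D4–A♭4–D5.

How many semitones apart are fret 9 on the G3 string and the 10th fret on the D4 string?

8 semitones

G3 at fret 9 → E4 (MIDI 64); D4 at fret 10 → C5 (MIDI 72).
64 − 72 = -8, so the two pitches are 8 semitones apart, with C5 the higher.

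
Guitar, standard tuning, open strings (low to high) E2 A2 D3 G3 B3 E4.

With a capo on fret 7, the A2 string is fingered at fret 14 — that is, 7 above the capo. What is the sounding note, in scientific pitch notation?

The capo raises the open A2 by 7 semitones to E3; fretting 7 more gives A2 + 7 + 7 = A2 + 14 semitones = B3.

B3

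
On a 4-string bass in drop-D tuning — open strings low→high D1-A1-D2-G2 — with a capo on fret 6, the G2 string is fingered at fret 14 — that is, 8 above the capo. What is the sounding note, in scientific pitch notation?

A3

The capo raises the open G2 by 6 semitones to C#3; fretting 8 more gives G2 + 6 + 8 = G2 + 14 semitones = A3.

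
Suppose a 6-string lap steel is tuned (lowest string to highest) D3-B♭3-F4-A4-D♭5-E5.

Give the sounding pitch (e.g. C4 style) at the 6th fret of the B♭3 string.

E4

The open B♭3 string plus 6 semitones: Bb–B–C–Db–D–Eb–E.
The walk passes from B into C once, so the octave number goes from 3 to 4.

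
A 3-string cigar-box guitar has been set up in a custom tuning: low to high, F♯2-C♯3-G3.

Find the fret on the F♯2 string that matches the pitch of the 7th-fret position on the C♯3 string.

14

C♯3 at fret 7 is C♯3 + 7 semitones = G♯3.
The open F♯2 string is 7 semitones below the open C♯3, so the same pitch on the F♯2 string lies at fret 7 + 7 = 14.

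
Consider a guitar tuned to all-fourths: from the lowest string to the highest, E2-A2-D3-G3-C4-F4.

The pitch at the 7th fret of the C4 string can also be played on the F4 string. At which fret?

2

C4 at fret 7 is C4 + 7 semitones = G4.
The open F4 string is 5 semitones above the open C4, so the same pitch on the F4 string lies at fret 7 − 5 = 2.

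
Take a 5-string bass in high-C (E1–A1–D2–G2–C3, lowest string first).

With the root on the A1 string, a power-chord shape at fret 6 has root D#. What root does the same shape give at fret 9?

Moving from fret 6 to fret 9 shifts the root by 3 semitones.
D# up 3 semitones is F#.

F#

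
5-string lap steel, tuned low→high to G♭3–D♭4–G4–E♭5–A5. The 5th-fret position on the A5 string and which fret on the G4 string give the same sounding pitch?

19

A5 at fret 5 is A5 + 5 semitones = D6.
The open G4 string is 14 semitones below the open A5, so the same pitch on the G4 string lies at fret 5 + 14 = 19.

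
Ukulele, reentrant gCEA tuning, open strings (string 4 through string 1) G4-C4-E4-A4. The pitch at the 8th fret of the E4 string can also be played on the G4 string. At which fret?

Fret 8 on E4 is MIDI 64 + 8 = 72 (C5). On the G4 string (open MIDI 67), that pitch is 72 − 67 = fret 5.

5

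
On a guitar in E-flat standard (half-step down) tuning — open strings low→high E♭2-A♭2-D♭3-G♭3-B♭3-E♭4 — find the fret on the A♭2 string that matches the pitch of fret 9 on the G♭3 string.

19

G♭3 at fret 9 is G♭3 + 9 semitones = E♭4.
The open A♭2 string is 10 semitones below the open G♭3, so the same pitch on the A♭2 string lies at fret 9 + 10 = 19.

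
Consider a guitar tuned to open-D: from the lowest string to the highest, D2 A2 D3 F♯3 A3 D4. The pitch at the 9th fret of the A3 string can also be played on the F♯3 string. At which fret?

Fret 9 on A3 is MIDI 57 + 9 = 66 (F♯4). On the F♯3 string (open MIDI 54), that pitch is 66 − 54 = fret 12.

12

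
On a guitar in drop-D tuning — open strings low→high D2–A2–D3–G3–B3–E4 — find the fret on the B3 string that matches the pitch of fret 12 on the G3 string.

8

G3 at fret 12 is G3 + 12 semitones = G4.
The open B3 string is 4 semitones above the open G3, so the same pitch on the B3 string lies at fret 12 − 4 = 8.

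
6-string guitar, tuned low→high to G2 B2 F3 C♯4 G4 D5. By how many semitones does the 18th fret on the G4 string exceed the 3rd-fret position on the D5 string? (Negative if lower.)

G4 at fret 18 → C♯6 (MIDI 85); D5 at fret 3 → F5 (MIDI 77).
85 − 77 = 8, so the two pitches are 8 semitones apart.

8 semitones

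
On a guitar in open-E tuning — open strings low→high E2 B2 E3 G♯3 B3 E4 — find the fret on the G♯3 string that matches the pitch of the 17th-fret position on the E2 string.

1

Fret 17 on E2 is MIDI 40 + 17 = 57 (A3). On the G♯3 string (open MIDI 56), that pitch is 57 − 56 = fret 1.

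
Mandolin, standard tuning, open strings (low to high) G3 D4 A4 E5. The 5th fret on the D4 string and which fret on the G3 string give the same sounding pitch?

12

D4 at fret 5 is D4 + 5 semitones = G4.
The open G3 string is 7 semitones below the open D4, so the same pitch on the G3 string lies at fret 5 + 7 = 12.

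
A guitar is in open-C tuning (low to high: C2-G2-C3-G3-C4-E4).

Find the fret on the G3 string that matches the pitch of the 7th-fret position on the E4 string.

E4 at fret 7 is E4 + 7 semitones = B4.
The open G3 string is 9 semitones below the open E4, so the same pitch on the G3 string lies at fret 7 + 9 = 16.

16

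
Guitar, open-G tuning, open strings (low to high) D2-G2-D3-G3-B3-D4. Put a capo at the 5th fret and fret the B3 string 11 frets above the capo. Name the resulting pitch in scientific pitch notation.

The capo raises the open B3 by 5 semitones to E4; fretting 11 more gives B3 + 5 + 11 = B3 + 16 semitones = D#5.

D#5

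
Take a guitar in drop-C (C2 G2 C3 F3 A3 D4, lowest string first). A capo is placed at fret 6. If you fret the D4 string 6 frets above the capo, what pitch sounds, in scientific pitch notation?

D5

The capo raises the open D4 by 6 semitones to G#4; fretting 6 more gives D4 + 6 + 6 = D4 + 12 semitones = D5.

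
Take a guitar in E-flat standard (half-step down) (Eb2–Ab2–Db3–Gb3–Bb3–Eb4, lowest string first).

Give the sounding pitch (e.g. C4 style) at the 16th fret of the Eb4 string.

G5

The open Eb4 string plus 16 semitones: Eb–E–F–Gb–…–F–Gb–G.
The walk passes from B into C once, so the octave number goes from 4 to 5.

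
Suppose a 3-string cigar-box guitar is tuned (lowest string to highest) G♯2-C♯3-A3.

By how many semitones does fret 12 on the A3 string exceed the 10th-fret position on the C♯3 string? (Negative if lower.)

10 semitones

A3 at fret 12 → A4 (MIDI 69); C♯3 at fret 10 → B3 (MIDI 59).
69 − 59 = 10, so the two pitches are 10 semitones apart.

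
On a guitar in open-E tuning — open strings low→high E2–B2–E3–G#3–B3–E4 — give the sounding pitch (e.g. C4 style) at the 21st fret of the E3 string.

The open E3 string plus 21 semitones: E–F–F#–G–…–B–C–C#.
The walk passes from B into C 2 times, so the octave number goes from 3 to 5.
(Equivalently spelled Db5.)

C#5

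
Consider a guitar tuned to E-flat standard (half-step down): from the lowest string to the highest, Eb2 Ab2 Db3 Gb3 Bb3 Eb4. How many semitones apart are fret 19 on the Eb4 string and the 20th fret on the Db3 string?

13 semitones

Eb4 at fret 19 → Bb5 (MIDI 82); Db3 at fret 20 → A4 (MIDI 69).
82 − 69 = 13, so the two pitches are 13 semitones apart, with Bb5 the higher.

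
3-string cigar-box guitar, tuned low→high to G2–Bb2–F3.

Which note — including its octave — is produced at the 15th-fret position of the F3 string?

Each fret is one semitone, so F3 + 15 = Ab4.
(Equivalently spelled G#4.)

Ab4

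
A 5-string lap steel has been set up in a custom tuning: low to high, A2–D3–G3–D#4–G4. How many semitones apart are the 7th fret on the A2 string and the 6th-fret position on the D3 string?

4 semitones

A2 at fret 7 → E3 (MIDI 52); D3 at fret 6 → G#3 (MIDI 56).
52 − 56 = -4, so the two pitches are 4 semitones apart, with G#3 the higher.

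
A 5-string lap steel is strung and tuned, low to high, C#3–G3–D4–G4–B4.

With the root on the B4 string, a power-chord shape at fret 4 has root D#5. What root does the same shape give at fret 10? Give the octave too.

A5

Moving from fret 4 to fret 10 shifts the root by 6 semitones.
D#5 up 6 semitones is A5.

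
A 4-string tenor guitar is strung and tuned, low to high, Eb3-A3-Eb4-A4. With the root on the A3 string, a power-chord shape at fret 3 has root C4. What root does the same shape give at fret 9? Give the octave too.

Gb4

Moving from fret 3 to fret 9 shifts the root by 6 semitones.
C4 up 6 semitones is Gb4.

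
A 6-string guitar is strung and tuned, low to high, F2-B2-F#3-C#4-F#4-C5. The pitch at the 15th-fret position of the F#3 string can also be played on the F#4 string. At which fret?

Fret 15 on F#3 is MIDI 54 + 15 = 69 (A4). On the F#4 string (open MIDI 66), that pitch is 69 − 66 = fret 3.

3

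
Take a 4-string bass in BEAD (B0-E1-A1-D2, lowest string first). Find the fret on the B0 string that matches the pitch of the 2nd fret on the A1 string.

Fret 2 on A1 is MIDI 33 + 2 = 35 (B1). On the B0 string (open MIDI 23), that pitch is 35 − 23 = fret 12.

12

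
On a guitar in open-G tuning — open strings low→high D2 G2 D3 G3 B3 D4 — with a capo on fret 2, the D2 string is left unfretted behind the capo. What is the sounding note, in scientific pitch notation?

E2

The capo raises the open D2 by 2 semitones to E2; fretting 0 more gives D2 + 2 + 0 = D2 + 2 semitones = E2.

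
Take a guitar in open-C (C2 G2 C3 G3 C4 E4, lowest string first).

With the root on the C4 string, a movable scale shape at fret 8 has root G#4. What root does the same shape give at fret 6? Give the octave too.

F#4

Moving from fret 8 to fret 6 shifts the root by -2 semitones.
G#4 down 2 semitones is F#4.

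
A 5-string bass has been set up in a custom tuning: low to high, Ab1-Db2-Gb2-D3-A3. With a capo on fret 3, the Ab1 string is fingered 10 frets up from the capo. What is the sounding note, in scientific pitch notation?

The capo raises the open Ab1 by 3 semitones to B1; fretting 10 more gives Ab1 + 3 + 10 = Ab1 + 13 semitones = A2.

A2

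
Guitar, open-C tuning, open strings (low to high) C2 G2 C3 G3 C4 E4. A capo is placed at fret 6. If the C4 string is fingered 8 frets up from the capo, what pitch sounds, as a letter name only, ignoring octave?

The capo raises the open C4 by 6 semitones to F♯4; fretting 8 more gives C4 + 6 + 8 = C4 + 14 semitones, landing on D.

D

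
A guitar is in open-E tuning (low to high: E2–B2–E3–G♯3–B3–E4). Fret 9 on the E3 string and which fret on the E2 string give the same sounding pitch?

Fret 9 on E3 is MIDI 52 + 9 = 61 (C♯4). On the E2 string (open MIDI 40), that pitch is 61 − 40 = fret 21.

21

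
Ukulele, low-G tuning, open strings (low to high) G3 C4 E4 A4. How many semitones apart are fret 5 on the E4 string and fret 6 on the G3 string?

E4 at fret 5 → A4 (MIDI 69); G3 at fret 6 → C#4 (MIDI 61).
69 − 61 = 8, so the two pitches are 8 semitones apart, with A4 the higher.

8 semitones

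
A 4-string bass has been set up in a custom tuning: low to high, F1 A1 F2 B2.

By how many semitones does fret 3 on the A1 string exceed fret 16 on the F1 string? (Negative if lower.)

A1 at fret 3 → C2 (MIDI 36); F1 at fret 16 → A2 (MIDI 45).
36 − 45 = -9, so the two pitches are 9 semitones apart.

-9 semitones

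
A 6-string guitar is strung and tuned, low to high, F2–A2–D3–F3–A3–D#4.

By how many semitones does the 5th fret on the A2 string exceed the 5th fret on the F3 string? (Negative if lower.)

A2 at fret 5 → D3 (MIDI 50); F3 at fret 5 → A#3 (MIDI 58).
50 − 58 = -8, so the two pitches are 8 semitones apart.

-8 semitones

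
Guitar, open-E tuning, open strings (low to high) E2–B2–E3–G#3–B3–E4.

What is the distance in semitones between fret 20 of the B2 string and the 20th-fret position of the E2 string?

7 semitones

B2 at fret 20 → G4 (MIDI 67); E2 at fret 20 → C4 (MIDI 60).
67 − 60 = 7, so the two pitches are 7 semitones apart, with G4 the higher.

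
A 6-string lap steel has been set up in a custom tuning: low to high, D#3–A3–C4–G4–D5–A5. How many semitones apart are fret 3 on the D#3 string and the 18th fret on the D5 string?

D#3 at fret 3 → F#3 (MIDI 54); D5 at fret 18 → G#6 (MIDI 92).
54 − 92 = -38, so the two pitches are 38 semitones apart, with G#6 the higher.

38 semitones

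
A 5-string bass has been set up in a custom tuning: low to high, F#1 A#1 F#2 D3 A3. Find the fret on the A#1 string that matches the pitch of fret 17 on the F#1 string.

Fret 17 on F#1 is MIDI 30 + 17 = 47 (B2). On the A#1 string (open MIDI 34), that pitch is 47 − 34 = fret 13.

13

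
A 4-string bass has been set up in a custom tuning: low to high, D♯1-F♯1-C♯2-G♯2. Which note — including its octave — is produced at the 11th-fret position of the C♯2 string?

C3

C♯2 is MIDI 37. Adding 11 gives 48, which is C3.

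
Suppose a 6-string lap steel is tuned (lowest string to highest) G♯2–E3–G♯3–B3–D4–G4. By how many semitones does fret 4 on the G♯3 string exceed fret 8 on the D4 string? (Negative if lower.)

-10 semitones

G♯3 at fret 4 → C4 (MIDI 60); D4 at fret 8 → A♯4 (MIDI 70).
60 − 70 = -10, so the two pitches are 10 semitones apart.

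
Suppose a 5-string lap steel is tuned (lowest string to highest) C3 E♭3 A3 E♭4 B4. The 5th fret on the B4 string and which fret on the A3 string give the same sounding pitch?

19

B4 at fret 5 is B4 + 5 semitones = E5.
The open A3 string is 14 semitones below the open B4, so the same pitch on the A3 string lies at fret 5 + 14 = 19.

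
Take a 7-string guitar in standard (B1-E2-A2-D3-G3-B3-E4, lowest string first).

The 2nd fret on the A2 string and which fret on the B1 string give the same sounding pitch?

12

A2 at fret 2 is A2 + 2 semitones = B2.
The open B1 string is 10 semitones below the open A2, so the same pitch on the B1 string lies at fret 2 + 10 = 12.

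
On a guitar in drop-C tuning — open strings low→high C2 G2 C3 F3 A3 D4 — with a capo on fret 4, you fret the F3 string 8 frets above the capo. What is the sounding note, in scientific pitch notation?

F4

The capo raises the open F3 by 4 semitones to A3; fretting 8 more gives F3 + 4 + 8 = F3 + 12 semitones = F4.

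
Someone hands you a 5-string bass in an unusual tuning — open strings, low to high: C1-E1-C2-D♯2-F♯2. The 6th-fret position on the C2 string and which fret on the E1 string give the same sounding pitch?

14

Fret 6 on C2 is MIDI 36 + 6 = 42 (F♯2). On the E1 string (open MIDI 28), that pitch is 42 − 28 = fret 14.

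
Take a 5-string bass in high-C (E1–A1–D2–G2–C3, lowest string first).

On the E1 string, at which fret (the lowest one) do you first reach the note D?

From E1, count semitones up the chromatic scale until reaching D: E–F–F#–G–…–C–C#–D — 10 steps.

10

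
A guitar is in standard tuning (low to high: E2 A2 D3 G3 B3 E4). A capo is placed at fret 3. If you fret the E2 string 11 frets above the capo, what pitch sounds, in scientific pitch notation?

F#3

The capo raises the open E2 by 3 semitones to G2; fretting 11 more gives E2 + 3 + 11 = E2 + 14 semitones = F#3.
(Also written Gb.)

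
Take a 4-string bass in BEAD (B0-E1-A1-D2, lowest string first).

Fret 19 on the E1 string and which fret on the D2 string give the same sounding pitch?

9

Fret 19 on E1 is MIDI 28 + 19 = 47 (B2). On the D2 string (open MIDI 38), that pitch is 47 − 38 = fret 9.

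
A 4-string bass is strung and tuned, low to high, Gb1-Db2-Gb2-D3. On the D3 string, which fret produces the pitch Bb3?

8

Bb3 is 8 semitones above the open D3 (D–Eb–E–F–Gb–G–Ab–A–Bb), so it sits at fret 8.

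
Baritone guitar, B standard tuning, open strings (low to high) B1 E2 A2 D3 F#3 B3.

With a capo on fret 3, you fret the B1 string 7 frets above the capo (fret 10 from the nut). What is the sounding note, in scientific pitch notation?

The capo raises the open B1 by 3 semitones to D2; fretting 7 more gives B1 + 3 + 7 = B1 + 10 semitones = A2.

A2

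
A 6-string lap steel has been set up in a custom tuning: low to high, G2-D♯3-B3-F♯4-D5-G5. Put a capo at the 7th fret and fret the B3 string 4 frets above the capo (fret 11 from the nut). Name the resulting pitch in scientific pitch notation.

The capo raises the open B3 by 7 semitones to F♯4; fretting 4 more gives B3 + 7 + 4 = B3 + 11 semitones = A♯4.
(Also written B♭.)

A♯4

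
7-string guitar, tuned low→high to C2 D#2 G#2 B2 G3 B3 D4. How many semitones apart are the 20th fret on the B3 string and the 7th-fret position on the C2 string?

36 semitones

B3 at fret 20 → G5 (MIDI 79); C2 at fret 7 → G2 (MIDI 43).
79 − 43 = 36, so the two pitches are 36 semitones apart, with G5 the higher.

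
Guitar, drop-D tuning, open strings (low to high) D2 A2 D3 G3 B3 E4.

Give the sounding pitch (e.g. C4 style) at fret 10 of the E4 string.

D5

Each fret is one semitone, so E4 + 10 = D5.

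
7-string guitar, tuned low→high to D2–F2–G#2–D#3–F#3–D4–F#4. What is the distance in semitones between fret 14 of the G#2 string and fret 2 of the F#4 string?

10 semitones

G#2 at fret 14 → A#3 (MIDI 58); F#4 at fret 2 → G#4 (MIDI 68).
58 − 68 = -10, so the two pitches are 10 semitones apart, with G#4 the higher.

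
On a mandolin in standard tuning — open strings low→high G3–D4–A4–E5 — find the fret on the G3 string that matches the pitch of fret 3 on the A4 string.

Fret 3 on A4 is MIDI 69 + 3 = 72 (C5). On the G3 string (open MIDI 55), that pitch is 72 − 55 = fret 17.

17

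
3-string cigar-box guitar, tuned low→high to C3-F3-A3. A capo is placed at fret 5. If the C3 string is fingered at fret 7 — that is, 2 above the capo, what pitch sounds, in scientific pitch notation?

G3

The capo raises the open C3 by 5 semitones to F3; fretting 2 more gives C3 + 5 + 2 = C3 + 7 semitones = G3.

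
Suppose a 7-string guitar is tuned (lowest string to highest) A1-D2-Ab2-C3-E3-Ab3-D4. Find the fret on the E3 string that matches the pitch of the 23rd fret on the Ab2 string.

Ab2 at fret 23 is Ab2 + 23 semitones = G4.
The open E3 string is 8 semitones above the open Ab2, so the same pitch on the E3 string lies at fret 23 − 8 = 15.

15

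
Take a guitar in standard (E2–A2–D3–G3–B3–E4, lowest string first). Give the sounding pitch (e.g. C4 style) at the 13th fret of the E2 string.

F3

E2 is MIDI 40. Adding 13 gives 53, which is F3.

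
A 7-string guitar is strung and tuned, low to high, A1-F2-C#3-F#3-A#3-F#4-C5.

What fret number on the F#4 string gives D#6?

D#6 is 21 semitones above the open F#4 (F#–G–G#–A–…–C#–D–D#), so it sits at fret 21.

21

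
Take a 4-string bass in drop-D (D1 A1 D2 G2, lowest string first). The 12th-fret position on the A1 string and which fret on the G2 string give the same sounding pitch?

2

A1 at fret 12 is A1 + 12 semitones = A2.
The open G2 string is 10 semitones above the open A1, so the same pitch on the G2 string lies at fret 12 − 10 = 2.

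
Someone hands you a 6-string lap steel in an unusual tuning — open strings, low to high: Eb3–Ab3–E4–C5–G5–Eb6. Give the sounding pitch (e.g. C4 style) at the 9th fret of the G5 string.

E6

Each fret is one semitone, so G5 + 9 = E6.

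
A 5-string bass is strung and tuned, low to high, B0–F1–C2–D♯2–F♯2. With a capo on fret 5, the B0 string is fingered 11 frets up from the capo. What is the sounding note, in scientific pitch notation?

D♯2

The capo raises the open B0 by 5 semitones to E1; fretting 11 more gives B0 + 5 + 11 = B0 + 16 semitones = D♯2.
(Also written E♭.)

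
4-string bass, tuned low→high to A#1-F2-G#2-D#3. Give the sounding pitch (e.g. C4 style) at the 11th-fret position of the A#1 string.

A2

A#1 is MIDI 34. Adding 11 gives 45, which is A2.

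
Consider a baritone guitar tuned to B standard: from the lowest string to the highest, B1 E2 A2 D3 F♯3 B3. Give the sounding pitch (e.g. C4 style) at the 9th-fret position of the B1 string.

The open B1 string plus 9 semitones: B–C–C#–D–D#–E–F–F#–G–G#.
The walk passes from B into C once, so the octave number goes from 1 to 2.
(Equivalently spelled A♭2.)

G♯2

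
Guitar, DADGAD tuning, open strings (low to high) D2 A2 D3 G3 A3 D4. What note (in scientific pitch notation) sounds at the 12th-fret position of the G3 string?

G4

G3 is MIDI 55. Adding 12 gives 67, which is G4.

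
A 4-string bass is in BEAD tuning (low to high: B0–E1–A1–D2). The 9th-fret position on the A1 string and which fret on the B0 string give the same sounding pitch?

19

A1 at fret 9 is A1 + 9 semitones = F#2.
The open B0 string is 10 semitones below the open A1, so the same pitch on the B0 string lies at fret 9 + 10 = 19.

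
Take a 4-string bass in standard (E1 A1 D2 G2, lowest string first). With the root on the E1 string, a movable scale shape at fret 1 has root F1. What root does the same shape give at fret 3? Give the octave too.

Moving from fret 1 to fret 3 shifts the root by 2 semitones.
F1 up 2 semitones is G1.

G1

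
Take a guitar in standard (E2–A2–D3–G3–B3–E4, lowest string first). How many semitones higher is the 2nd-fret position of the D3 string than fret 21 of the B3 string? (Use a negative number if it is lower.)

-28 semitones

D3 at fret 2 → E3 (MIDI 52); B3 at fret 21 → G♯5 (MIDI 80).
52 − 80 = -28, so the two pitches are 28 semitones apart.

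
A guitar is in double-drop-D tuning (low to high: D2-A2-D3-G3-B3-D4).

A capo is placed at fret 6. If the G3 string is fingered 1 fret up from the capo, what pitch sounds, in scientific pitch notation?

The capo raises the open G3 by 6 semitones to C#4; fretting 1 more gives G3 + 6 + 1 = G3 + 7 semitones = D4.

D4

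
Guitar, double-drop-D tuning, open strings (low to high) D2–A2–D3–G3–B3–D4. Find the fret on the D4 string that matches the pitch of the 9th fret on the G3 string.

Fret 9 on G3 is MIDI 55 + 9 = 64 (E4). On the D4 string (open MIDI 62), that pitch is 64 − 62 = fret 2.

2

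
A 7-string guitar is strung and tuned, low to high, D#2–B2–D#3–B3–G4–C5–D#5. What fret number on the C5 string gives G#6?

20

G#6 is 20 semitones above the open C5 (C–C#–D–D#–…–F#–G–G#), so it sits at fret 20.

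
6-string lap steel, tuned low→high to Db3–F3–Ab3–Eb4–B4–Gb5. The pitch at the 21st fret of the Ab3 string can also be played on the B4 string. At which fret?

Ab3 at fret 21 is Ab3 + 21 semitones = F5.
The open B4 string is 15 semitones above the open Ab3, so the same pitch on the B4 string lies at fret 21 − 15 = 6.

6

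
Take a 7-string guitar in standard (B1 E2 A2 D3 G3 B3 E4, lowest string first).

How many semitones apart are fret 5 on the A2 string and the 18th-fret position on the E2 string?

8 semitones

A2 at fret 5 → D3 (MIDI 50); E2 at fret 18 → A#3 (MIDI 58).
50 − 58 = -8, so the two pitches are 8 semitones apart, with A#3 the higher.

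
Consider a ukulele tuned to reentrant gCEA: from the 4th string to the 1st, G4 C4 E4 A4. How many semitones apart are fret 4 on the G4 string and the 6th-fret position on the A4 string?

G4 at fret 4 → B4 (MIDI 71); A4 at fret 6 → D♯5 (MIDI 75).
71 − 75 = -4, so the two pitches are 4 semitones apart, with D♯5 the higher.

4 semitones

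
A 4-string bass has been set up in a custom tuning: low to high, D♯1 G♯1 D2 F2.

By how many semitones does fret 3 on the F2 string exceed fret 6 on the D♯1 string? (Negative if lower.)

F2 at fret 3 → G♯2 (MIDI 44); D♯1 at fret 6 → A1 (MIDI 33).
44 − 33 = 11, so the two pitches are 11 semitones apart.

11 semitones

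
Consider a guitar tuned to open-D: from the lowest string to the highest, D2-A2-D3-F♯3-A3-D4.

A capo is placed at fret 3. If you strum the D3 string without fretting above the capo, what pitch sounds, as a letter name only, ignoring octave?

F

The capo raises the open D3 by 3 semitones to F3; fretting 0 more gives D3 + 3 + 0 = D3 + 3 semitones, landing on F.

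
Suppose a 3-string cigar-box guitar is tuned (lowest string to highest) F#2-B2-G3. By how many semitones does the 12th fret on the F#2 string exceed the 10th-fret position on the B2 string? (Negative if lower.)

-3 semitones

F#2 at fret 12 → F#3 (MIDI 54); B2 at fret 10 → A3 (MIDI 57).
54 − 57 = -3, so the two pitches are 3 semitones apart.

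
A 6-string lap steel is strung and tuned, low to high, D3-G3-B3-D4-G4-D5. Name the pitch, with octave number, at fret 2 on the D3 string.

E3

D3 is MIDI 50. Adding 2 gives 52, which is E3.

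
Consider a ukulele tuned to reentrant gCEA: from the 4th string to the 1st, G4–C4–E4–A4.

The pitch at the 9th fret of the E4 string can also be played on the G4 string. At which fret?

E4 at fret 9 is E4 + 9 semitones = C#5.
The open G4 string is 3 semitones above the open E4, so the same pitch on the G4 string lies at fret 9 − 3 = 6.

6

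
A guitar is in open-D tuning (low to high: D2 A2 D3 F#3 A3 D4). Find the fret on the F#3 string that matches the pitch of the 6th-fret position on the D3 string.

D3 at fret 6 is D3 + 6 semitones = G#3.
The open F#3 string is 4 semitones above the open D3, so the same pitch on the F#3 string lies at fret 6 − 4 = 2.

2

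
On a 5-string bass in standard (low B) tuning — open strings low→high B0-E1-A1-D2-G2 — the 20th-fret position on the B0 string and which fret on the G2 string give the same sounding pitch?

0

Fret 20 on B0 is MIDI 23 + 20 = 43 (G2). On the G2 string (open MIDI 43), that pitch is 43 − 43 = fret 0.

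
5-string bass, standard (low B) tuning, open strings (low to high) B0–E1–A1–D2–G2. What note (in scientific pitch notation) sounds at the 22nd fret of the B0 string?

A2

Each fret is one semitone, so B0 + 22 = A2.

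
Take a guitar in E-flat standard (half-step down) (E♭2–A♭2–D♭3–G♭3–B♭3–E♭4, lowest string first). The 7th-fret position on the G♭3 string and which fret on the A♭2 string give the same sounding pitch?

G♭3 at fret 7 is G♭3 + 7 semitones = D♭4.
The open A♭2 string is 10 semitones below the open G♭3, so the same pitch on the A♭2 string lies at fret 7 + 10 = 17.

17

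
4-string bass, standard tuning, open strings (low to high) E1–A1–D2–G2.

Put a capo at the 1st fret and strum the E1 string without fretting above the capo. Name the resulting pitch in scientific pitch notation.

F1

The capo raises the open E1 by 1 semitone to F1; fretting 0 more gives E1 + 1 + 0 = E1 + 1 semitone = F1.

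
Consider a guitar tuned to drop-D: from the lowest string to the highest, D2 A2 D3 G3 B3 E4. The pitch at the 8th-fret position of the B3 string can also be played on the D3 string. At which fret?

B3 at fret 8 is B3 + 8 semitones = G4.
The open D3 string is 9 semitones below the open B3, so the same pitch on the D3 string lies at fret 8 + 9 = 17.

17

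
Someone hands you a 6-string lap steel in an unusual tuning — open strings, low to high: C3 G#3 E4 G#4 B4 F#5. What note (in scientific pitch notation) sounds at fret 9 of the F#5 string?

The open F#5 string plus 9 semitones: F#–G–G#–A–A#–B–C–C#–D–D#.
The walk passes from B into C once, so the octave number goes from 5 to 6.

D#6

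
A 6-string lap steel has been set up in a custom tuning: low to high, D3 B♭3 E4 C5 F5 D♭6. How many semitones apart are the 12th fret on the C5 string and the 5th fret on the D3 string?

C5 at fret 12 → C6 (MIDI 84); D3 at fret 5 → G3 (MIDI 55).
84 − 55 = 29, so the two pitches are 29 semitones apart, with C6 the higher.

29 semitones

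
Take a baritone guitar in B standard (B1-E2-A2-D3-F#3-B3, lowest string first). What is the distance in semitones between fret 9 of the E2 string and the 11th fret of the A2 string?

E2 at fret 9 → C#3 (MIDI 49); A2 at fret 11 → G#3 (MIDI 56).
49 − 56 = -7, so the two pitches are 7 semitones apart, with G#3 the higher.

7 semitones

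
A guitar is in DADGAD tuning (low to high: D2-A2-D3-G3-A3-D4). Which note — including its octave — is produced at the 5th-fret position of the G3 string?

C4

G3 is MIDI 55. Adding 5 gives 60, which is C4.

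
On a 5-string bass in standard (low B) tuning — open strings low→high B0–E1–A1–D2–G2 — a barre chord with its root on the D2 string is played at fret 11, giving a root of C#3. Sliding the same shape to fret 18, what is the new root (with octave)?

G#3

Moving from fret 11 to fret 18 shifts the root by 7 semitones.
C#3 up 7 semitones is G#3.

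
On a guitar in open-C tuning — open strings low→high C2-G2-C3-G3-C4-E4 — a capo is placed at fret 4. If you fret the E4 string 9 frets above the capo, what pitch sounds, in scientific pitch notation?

F5

The capo raises the open E4 by 4 semitones to G#4; fretting 9 more gives E4 + 4 + 9 = E4 + 13 semitones = F5.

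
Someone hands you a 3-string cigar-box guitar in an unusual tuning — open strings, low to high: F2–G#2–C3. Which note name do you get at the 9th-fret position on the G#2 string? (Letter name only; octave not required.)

The open G#2 string plus 9 semitones: G#–A–A#–B–C–C#–D–D#–E–F.

F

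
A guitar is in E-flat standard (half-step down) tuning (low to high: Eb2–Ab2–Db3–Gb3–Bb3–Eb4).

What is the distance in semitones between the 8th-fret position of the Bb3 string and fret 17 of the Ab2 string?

5 semitones

Bb3 at fret 8 → Gb4 (MIDI 66); Ab2 at fret 17 → Db4 (MIDI 61).
66 − 61 = 5, so the two pitches are 5 semitones apart, with Gb4 the higher.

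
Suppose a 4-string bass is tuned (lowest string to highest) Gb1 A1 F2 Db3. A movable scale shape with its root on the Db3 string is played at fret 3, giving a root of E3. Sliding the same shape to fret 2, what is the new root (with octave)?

Moving from fret 3 to fret 2 shifts the root by -1 semitone.
E3 down 1 semitone is Eb3.

Eb3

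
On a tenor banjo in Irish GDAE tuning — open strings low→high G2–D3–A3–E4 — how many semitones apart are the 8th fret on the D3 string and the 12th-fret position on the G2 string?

3 semitones

D3 at fret 8 → A♯3 (MIDI 58); G2 at fret 12 → G3 (MIDI 55).
58 − 55 = 3, so the two pitches are 3 semitones apart, with A♯3 the higher.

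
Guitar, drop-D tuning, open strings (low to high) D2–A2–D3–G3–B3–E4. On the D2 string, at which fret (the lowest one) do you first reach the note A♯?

From D2, count semitones up the chromatic scale until reaching A♯: D–D#–E–F–F#–G–G#–A–A# — 8 steps.

8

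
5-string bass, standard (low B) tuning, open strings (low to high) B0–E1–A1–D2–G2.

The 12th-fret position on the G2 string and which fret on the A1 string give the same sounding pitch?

22

G2 at fret 12 is G2 + 12 semitones = G3.
The open A1 string is 10 semitones below the open G2, so the same pitch on the A1 string lies at fret 12 + 10 = 22.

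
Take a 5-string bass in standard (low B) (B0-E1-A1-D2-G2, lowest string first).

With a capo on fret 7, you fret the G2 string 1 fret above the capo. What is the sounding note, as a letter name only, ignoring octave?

D#

The capo raises the open G2 by 7 semitones to D3; fretting 1 more gives G2 + 7 + 1 = G2 + 8 semitones, landing on D#.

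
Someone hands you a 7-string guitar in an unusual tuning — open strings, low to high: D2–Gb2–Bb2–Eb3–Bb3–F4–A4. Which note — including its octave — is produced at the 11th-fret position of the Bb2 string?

The open Bb2 string plus 11 semitones: Bb–B–C–Db–…–G–Ab–A.
The walk passes from B into C once, so the octave number goes from 2 to 3.

A3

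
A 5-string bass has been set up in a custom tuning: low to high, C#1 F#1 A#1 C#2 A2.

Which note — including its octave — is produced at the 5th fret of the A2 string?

D3

The open A2 string plus 5 semitones: A–A#–B–C–C#–D.
The walk passes from B into C once, so the octave number goes from 2 to 3.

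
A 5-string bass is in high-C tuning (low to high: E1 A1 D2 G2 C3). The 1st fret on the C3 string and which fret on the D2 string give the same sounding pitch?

C3 at fret 1 is C3 + 1 semitone = C#3.
The open D2 string is 10 semitones below the open C3, so the same pitch on the D2 string lies at fret 1 + 10 = 11.

11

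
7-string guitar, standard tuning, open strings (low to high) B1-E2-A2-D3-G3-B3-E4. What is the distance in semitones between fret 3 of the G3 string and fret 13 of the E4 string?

G3 at fret 3 → A♯3 (MIDI 58); E4 at fret 13 → F5 (MIDI 77).
58 − 77 = -19, so the two pitches are 19 semitones apart, with F5 the higher.

19 semitones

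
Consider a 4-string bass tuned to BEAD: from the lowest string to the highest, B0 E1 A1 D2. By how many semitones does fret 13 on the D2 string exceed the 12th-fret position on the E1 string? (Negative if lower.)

11 semitones

D2 at fret 13 → D#3 (MIDI 51); E1 at fret 12 → E2 (MIDI 40).
51 − 40 = 11, so the two pitches are 11 semitones apart.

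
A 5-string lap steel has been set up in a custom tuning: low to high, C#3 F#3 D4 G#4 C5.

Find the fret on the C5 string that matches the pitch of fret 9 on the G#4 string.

5

G#4 at fret 9 is G#4 + 9 semitones = F5.
The open C5 string is 4 semitones above the open G#4, so the same pitch on the C5 string lies at fret 9 − 4 = 5.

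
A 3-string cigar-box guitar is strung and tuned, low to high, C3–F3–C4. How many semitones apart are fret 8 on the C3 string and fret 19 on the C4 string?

23 semitones

C3 at fret 8 → Ab3 (MIDI 56); C4 at fret 19 → G5 (MIDI 79).
56 − 79 = -23, so the two pitches are 23 semitones apart, with G5 the higher.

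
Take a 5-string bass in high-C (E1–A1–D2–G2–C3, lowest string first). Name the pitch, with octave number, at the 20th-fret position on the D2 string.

The open D2 string plus 20 semitones: D–D#–E–F–…–G#–A–A#.
The walk passes from B into C once, so the octave number goes from 2 to 3.
(Equivalently spelled Bb3.)

A#3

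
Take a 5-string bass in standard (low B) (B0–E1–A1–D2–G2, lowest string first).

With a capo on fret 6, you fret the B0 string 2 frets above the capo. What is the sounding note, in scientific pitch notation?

G1

The capo raises the open B0 by 6 semitones to F1; fretting 2 more gives B0 + 6 + 2 = B0 + 8 semitones = G1.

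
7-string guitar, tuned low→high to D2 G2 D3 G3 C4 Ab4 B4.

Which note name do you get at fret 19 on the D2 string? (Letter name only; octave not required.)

The open D2 string plus 19 semitones: D–Eb–E–F–…–G–Ab–A.

A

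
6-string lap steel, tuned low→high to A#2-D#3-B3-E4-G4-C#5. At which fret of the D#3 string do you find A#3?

A#3 is 7 semitones above the open D#3 (D#–E–F–F#–G–G#–A–A#), so it sits at fret 7.

7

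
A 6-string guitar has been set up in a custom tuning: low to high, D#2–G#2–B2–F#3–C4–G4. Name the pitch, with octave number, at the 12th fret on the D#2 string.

D#2 is MIDI 39. Adding 12 gives 51, which is D#3.

D#3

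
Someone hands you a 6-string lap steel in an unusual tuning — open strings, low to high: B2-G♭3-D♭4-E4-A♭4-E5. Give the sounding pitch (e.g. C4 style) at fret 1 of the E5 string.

F5

E5 is MIDI 76. Adding 1 gives 77, which is F5.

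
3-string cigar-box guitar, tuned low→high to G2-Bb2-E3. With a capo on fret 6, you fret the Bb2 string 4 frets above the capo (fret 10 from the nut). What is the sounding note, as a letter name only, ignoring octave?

Ab

The capo raises the open Bb2 by 6 semitones to E3; fretting 4 more gives Bb2 + 6 + 4 = Bb2 + 10 semitones, landing on Ab.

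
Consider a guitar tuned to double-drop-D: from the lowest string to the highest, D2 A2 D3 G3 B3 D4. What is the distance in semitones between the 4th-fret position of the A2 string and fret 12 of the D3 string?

13 semitones

A2 at fret 4 → C♯3 (MIDI 49); D3 at fret 12 → D4 (MIDI 62).
49 − 62 = -13, so the two pitches are 13 semitones apart, with D4 the higher.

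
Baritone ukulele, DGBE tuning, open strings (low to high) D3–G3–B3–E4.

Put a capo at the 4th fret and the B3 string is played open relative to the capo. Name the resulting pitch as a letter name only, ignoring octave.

D#

The capo raises the open B3 by 4 semitones to D#4; fretting 0 more gives B3 + 4 + 0 = B3 + 4 semitones, landing on D#.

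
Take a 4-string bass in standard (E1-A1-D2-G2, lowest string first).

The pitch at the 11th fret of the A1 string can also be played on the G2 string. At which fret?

Fret 11 on A1 is MIDI 33 + 11 = 44 (G♯2). On the G2 string (open MIDI 43), that pitch is 44 − 43 = fret 1.

1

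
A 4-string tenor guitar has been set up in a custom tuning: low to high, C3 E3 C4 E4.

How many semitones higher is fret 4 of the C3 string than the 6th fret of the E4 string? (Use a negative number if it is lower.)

C3 at fret 4 → E3 (MIDI 52); E4 at fret 6 → A#4 (MIDI 70).
52 − 70 = -18, so the two pitches are 18 semitones apart.

-18 semitones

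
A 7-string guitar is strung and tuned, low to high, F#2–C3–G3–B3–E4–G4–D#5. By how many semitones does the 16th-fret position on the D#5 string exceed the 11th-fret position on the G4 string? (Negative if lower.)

13 semitones

D#5 at fret 16 → G6 (MIDI 91); G4 at fret 11 → F#5 (MIDI 78).
91 − 78 = 13, so the two pitches are 13 semitones apart.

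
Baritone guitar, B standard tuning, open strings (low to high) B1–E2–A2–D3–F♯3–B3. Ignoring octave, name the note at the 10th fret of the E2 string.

Each fret is one semitone, so E2 + 10 = D.

D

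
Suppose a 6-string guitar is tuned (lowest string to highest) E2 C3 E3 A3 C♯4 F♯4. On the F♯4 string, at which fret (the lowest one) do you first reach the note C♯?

7

From F♯4, count semitones up the chromatic scale until reaching C♯: F#–G–G#–A–A#–B–C–C# — 7 steps.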